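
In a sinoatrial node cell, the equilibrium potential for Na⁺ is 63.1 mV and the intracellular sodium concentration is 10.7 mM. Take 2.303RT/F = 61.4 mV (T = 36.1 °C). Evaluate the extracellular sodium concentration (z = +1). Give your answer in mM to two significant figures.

Nernst: E = (61.4/1) · log₁₀([out]/[in]), so log₁₀([out]/[in]) = 63.1 × 1 / 61.4 = 1.0277.
[out]/[in] = 10^(1.0277) = 10.66.
[out] = 10.66 × 10.7 = 114 mM.

110 mM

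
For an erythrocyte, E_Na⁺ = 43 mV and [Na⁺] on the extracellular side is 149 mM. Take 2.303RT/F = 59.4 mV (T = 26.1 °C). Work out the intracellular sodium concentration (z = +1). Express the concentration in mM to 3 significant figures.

28.1 mM

Nernst: E = (59.4/1) · log₁₀([out]/[in]), so log₁₀([out]/[in]) = 43.0 × 1 / 59.4 = 0.7239.
[out]/[in] = 10^(0.7239) = 5.295.
[in] = 149 / 5.295 = 28.14 mM.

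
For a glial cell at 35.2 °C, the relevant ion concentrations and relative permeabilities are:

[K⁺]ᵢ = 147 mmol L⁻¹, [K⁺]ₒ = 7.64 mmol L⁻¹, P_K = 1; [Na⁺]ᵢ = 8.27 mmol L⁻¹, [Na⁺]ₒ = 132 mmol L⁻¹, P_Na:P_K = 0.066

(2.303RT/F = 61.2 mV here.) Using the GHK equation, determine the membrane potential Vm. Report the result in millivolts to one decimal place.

-58.5 mV

Vm = 61.2 · log₁₀[(Σ P·[cation]ₒ + Σ P·[anion]ᵢ) / (Σ P·[cation]ᵢ + Σ P·[anion]ₒ)]
Numerator = 1×7.64 + 0.066×132 = 16.35
Denominator = 1×147 + 0.066×8.27 = 147.5
Vm = 61.2 · log₁₀(0.11083) = 61.2 × (-0.9554) = -58.47 mV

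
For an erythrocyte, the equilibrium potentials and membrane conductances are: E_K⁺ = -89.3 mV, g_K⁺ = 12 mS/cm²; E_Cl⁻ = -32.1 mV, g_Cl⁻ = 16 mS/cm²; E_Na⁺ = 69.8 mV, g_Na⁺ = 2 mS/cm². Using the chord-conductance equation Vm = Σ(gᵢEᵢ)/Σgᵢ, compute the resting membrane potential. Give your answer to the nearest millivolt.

Σ gᵢEᵢ = 12·(-89.3) + 16·(-32.1) + 2·(69.8) = -1445.60
Σ gᵢ = 12 + 16 + 2 = 30
Vm = -1445.60 / 30 = -48.19 mV

-48 mV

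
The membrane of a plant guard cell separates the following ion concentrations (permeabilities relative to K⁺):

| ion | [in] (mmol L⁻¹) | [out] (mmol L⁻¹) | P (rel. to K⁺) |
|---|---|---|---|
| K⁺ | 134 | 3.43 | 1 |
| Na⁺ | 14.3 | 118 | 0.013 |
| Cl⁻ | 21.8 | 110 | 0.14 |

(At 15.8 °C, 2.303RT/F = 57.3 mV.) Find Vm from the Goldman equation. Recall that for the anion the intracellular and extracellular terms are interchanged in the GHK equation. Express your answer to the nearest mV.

Vm = 57.3 · log₁₀[(Σ P·[cation]ₒ + Σ P·[anion]ᵢ) / (Σ P·[cation]ᵢ + Σ P·[anion]ₒ)]
Numerator = 1×3.43 + 0.013×118 + 0.14×21.8 = 8.016
Denominator = 1×134 + 0.013×14.3 + 0.14×110 = 149.6
Vm = 57.3 · log₁₀(0.053588) = 57.3 × (-1.2709) = -72.82 mV

-73 mV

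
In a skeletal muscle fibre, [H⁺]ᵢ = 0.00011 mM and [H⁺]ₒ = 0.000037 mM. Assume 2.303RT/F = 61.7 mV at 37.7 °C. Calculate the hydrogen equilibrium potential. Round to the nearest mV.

-29 mV

E = (61.7/z) · log₁₀([H⁺]_out/[H⁺]_in) with z = +1.
= (61.7/1) · log₁₀(0.000037/0.00011) = 61.70 · log₁₀(0.3364)
= 61.70 · (-0.4732) = -29.20 mV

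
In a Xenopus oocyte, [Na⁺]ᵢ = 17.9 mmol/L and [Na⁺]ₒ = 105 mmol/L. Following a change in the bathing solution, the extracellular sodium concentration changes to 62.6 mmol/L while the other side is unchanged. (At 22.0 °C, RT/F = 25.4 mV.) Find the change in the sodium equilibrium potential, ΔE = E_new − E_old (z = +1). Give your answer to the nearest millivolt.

-13 mV

E_old = (25.4/1)·ln(105/17.9) = 44.94 mV
E_new = (25.4/1)·ln(62.6/17.9) = 31.80 mV
ΔE = 31.80 − (44.94) = -13.14 mV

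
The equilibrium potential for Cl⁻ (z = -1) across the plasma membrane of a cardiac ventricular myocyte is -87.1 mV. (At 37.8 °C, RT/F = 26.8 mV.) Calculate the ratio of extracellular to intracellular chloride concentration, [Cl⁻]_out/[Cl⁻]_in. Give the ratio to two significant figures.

ln([out]/[in]) = E·z/(26.8) = -87.1 × -1 / 26.8 = 3.2500
[out]/[in] = e^(3.2500) = 25.79

26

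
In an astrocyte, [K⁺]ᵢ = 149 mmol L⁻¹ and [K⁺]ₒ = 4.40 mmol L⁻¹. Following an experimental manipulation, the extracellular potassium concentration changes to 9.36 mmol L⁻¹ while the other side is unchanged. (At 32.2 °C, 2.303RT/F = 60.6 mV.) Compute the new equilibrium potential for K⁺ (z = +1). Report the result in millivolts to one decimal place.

After the shift: [K⁺]_out = 9.36, [K⁺]_in = 149 mmol L⁻¹.
E_new = (60.6/1)·log₁₀(9.36/149) = 60.60 · (-1.2019) = -72.84 mV

-72.8 mV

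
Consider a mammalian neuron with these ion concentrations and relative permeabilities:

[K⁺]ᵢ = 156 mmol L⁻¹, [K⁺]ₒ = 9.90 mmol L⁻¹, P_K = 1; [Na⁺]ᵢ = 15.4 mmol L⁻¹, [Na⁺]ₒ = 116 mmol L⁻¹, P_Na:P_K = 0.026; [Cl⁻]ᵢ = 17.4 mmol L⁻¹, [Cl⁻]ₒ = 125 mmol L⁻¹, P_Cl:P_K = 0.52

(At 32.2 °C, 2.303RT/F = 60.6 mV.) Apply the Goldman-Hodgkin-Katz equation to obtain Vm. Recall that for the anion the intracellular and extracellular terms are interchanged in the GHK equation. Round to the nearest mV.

Vm = 60.6 · log₁₀[(Σ P·[cation]ₒ + Σ P·[anion]ᵢ) / (Σ P·[cation]ᵢ + Σ P·[anion]ₒ)]
Numerator = 1×9.90 + 0.026×116 + 0.52×17.4 = 21.96
Denominator = 1×156 + 0.026×15.4 + 0.52×125 = 221.4
Vm = 60.6 · log₁₀(0.099205) = 60.6 × (-1.0035) = -60.81 mV

-61 mV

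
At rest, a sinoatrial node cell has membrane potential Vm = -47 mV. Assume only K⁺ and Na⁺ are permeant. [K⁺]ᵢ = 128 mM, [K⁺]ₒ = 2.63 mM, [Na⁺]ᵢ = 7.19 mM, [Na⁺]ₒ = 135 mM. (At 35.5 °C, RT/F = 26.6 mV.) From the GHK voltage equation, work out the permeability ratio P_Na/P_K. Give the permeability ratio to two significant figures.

Let α = P_Na/P_K. GHK: Vm = 26.6·ln[(Kₒ + α·Naₒ)/(Kᵢ + α·Naᵢ)].
e^(Vm/26.6) = e^(-47.0/26.6) = 0.17086
So 0.17086·(Kᵢ + α·Naᵢ) = Kₒ + α·Naₒ → α = (0.17086·128.0 − 2.63) / (135.0 − 0.17086·7.19)
α = (21.87 − 2.63) / (135.0 − 1.228) = 19.24/133.8 = 0.1438

0.14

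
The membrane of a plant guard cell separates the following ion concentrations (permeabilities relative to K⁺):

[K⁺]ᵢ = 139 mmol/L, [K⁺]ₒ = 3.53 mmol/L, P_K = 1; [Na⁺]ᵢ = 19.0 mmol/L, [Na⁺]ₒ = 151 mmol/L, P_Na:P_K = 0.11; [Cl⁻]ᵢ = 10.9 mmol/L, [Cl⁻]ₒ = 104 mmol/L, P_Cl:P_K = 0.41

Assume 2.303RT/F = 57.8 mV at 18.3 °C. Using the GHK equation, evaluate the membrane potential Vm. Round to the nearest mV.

Vm = 57.8 · log₁₀[(Σ P·[cation]ₒ + Σ P·[anion]ᵢ) / (Σ P·[cation]ᵢ + Σ P·[anion]ₒ)]
Numerator = 1×3.53 + 0.11×151 + 0.41×10.9 = 24.61
Denominator = 1×139 + 0.11×19.0 + 0.41×104 = 183.7
Vm = 57.8 · log₁₀(0.13394) = 57.8 × (-0.8731) = -50.46 mV

-50 mV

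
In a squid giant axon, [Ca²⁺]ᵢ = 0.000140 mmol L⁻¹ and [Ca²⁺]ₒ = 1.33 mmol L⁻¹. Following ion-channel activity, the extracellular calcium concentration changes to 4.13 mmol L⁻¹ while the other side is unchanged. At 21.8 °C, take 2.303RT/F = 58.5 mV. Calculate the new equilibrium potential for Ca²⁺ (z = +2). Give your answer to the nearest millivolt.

After the shift: [Ca²⁺]_out = 4.13, [Ca²⁺]_in = 0.000140 mmol L⁻¹.
E_new = (58.5/2)·log₁₀(4.13/0.000140) = 29.25 · (4.4698) = 130.74 mV

131 mV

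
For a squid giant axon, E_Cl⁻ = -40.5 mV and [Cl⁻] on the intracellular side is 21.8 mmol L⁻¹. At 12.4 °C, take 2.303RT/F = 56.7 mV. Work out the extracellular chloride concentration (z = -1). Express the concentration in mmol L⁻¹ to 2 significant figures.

Nernst: E = (56.7/-1) · log₁₀([out]/[in]), so log₁₀([out]/[in]) = -40.5 × -1 / 56.7 = 0.7143.
[out]/[in] = 10^(0.7143) = 5.179.
[out] = 5.179 × 21.8 = 112.9 mmol L⁻¹.

110 mmol L⁻¹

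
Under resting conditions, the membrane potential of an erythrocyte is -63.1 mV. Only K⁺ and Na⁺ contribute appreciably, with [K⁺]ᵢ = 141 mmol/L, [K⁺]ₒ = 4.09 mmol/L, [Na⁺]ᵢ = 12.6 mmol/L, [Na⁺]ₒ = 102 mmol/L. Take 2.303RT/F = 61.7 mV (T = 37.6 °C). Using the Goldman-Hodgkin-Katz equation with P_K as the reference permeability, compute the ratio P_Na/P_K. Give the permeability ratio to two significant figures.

0.092

Let α = P_Na/P_K. GHK: Vm = 61.7·log₁₀[(Kₒ + α·Naₒ)/(Kᵢ + α·Naᵢ)].
10^(Vm/61.7) = 10^(-63.1/61.7) = 0.094909
So 0.094909·(Kᵢ + α·Naᵢ) = Kₒ + α·Naₒ → α = (0.094909·141.0 − 4.09) / (102.0 − 0.094909·12.6)
α = (13.38 − 4.09) / (102.0 − 1.196) = 9.292/100.8 = 0.09218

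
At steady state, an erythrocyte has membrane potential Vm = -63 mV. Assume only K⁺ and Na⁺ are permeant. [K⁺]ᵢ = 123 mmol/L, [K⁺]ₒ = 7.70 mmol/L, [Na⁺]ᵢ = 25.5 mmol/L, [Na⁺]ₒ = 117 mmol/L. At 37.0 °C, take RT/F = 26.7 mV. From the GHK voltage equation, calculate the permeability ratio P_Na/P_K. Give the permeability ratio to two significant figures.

Let α = P_Na/P_K. GHK: Vm = 26.7·ln[(Kₒ + α·Naₒ)/(Kᵢ + α·Naᵢ)].
e^(Vm/26.7) = e^(-63.0/26.7) = 0.094463
So 0.094463·(Kᵢ + α·Naᵢ) = Kₒ + α·Naₒ → α = (0.094463·123.0 − 7.7) / (117.0 − 0.094463·25.5)
α = (11.62 − 7.7) / (117.0 − 2.409) = 3.919/114.6 = 0.0342

0.034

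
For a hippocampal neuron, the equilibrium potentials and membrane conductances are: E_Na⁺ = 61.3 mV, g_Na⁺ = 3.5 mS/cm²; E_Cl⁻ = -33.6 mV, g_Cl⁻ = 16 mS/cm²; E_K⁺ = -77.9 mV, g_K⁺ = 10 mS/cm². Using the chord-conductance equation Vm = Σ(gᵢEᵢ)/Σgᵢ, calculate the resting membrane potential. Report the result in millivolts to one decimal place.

Σ gᵢEᵢ = 3.5·(61.3) + 16·(-33.6) + 10·(-77.9) = -1102.05
Σ gᵢ = 3.5 + 16 + 10 = 29.5
Vm = -1102.05 / 29.5 = -37.36 mV

-37.4 mV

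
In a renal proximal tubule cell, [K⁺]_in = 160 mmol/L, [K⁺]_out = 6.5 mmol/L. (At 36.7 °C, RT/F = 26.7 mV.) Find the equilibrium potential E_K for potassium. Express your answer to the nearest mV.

E = (26.7/z) · ln([K⁺]_out/[K⁺]_in) with z = +1.
= (26.7/1) · ln(6.5/160) = 26.70 · ln(0.04063)
= 26.70 · (-3.2034) = -85.53 mV

-86 mV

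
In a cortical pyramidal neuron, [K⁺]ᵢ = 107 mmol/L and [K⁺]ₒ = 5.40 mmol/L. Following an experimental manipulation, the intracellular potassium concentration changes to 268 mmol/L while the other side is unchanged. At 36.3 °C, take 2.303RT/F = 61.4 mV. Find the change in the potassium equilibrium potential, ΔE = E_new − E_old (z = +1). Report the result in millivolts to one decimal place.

E_old = (61.4/1)·log₁₀(5.40/107) = -79.64 mV
E_new = (61.4/1)·log₁₀(5.40/268) = -104.12 mV
ΔE = -104.12 − (-79.64) = -24.48 mV

-24.5 mV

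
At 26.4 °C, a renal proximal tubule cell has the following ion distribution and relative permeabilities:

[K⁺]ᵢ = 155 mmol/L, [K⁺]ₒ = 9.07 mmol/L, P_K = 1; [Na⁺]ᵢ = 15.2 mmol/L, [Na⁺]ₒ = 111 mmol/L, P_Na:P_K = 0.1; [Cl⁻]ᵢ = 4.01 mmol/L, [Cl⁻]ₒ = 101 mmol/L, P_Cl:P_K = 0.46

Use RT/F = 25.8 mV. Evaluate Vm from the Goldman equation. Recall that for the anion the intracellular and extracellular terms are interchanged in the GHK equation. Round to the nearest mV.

-57 mV

Vm = 25.8 · ln[(Σ P·[cation]ₒ + Σ P·[anion]ᵢ) / (Σ P·[cation]ᵢ + Σ P·[anion]ₒ)]
Numerator = 1×9.07 + 0.1×111 + 0.46×4.01 = 22.01
Denominator = 1×155 + 0.1×15.2 + 0.46×101 = 203
Vm = 25.8 · ln(0.10846) = 25.8 × (-2.2214) = -57.31 mV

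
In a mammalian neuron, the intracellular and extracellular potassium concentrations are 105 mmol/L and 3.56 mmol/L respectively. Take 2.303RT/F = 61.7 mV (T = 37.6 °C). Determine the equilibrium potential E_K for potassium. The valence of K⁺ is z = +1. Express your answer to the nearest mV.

-91 mV

E = (61.7/z) · log₁₀([K⁺]_out/[K⁺]_in) with z = +1.
= (61.7/1) · log₁₀(3.56/105) = 61.70 · log₁₀(0.0339)
= 61.70 · (-1.4697) = -90.68 mV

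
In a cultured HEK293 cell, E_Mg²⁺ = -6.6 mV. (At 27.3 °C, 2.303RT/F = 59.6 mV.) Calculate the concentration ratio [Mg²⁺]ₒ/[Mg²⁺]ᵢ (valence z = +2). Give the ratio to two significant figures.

0.60

log₁₀([out]/[in]) = E·z/(59.6) = -6.6 × 2 / 59.6 = -0.2215
[out]/[in] = 10^(-0.2215) = 0.6005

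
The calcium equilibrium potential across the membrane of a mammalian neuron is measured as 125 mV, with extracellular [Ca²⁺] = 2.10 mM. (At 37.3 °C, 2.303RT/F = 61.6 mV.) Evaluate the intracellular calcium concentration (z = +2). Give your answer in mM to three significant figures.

Nernst: E = (61.6/2) · log₁₀([out]/[in]), so log₁₀([out]/[in]) = 125.0 × 2 / 61.6 = 4.0584.
[out]/[in] = 10^(4.0584) = 1.144e+04.
[in] = 2.10 / 1.144e+04 = 0.0001836 mM.

0.000184 mM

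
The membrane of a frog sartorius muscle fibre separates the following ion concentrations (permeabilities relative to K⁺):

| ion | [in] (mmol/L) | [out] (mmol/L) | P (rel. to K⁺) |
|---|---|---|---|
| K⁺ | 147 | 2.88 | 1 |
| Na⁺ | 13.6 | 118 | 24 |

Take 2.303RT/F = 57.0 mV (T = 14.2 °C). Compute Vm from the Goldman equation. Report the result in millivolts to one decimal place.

44.3 mV

Vm = 57.0 · log₁₀[(Σ P·[cation]ₒ + Σ P·[anion]ᵢ) / (Σ P·[cation]ᵢ + Σ P·[anion]ₒ)]
Numerator = 1×2.88 + 24×118 = 2835
Denominator = 1×147 + 24×13.6 = 473.4
Vm = 57.0 · log₁₀(5.9883) = 57.0 × (0.7773) = 44.31 mV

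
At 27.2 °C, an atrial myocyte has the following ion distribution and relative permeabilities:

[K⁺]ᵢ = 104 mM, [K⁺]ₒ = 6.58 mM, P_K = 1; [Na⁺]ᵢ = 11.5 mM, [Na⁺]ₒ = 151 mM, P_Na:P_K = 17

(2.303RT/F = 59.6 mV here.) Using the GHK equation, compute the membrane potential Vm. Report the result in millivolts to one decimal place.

Vm = 59.6 · log₁₀[(Σ P·[cation]ₒ + Σ P·[anion]ᵢ) / (Σ P·[cation]ᵢ + Σ P·[anion]ₒ)]
Numerator = 1×6.58 + 17×151 = 2574
Denominator = 1×104 + 17×11.5 = 299.5
Vm = 59.6 · log₁₀(8.5929) = 59.6 × (0.9341) = 55.67 mV

55.7 mV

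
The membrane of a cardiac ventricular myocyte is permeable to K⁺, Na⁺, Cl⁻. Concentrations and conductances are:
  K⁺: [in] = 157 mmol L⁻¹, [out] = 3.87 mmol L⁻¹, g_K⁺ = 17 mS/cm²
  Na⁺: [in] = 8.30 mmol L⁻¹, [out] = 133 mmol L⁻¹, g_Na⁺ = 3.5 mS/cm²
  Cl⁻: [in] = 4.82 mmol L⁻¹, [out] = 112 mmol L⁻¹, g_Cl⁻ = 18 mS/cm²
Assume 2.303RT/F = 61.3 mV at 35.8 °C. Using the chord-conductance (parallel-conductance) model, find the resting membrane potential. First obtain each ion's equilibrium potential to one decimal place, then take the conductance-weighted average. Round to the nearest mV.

E_K⁺ = (61.3/1)·log₁₀(3.87/157) = -98.6 mV
E_Na⁺ = (61.3/1)·log₁₀(133/8.30) = 73.9 mV
E_Cl⁻ = (61.3/-1)·log₁₀(112/4.82) = -83.7 mV
Vm = (Σ gᵢEᵢ)/(Σ gᵢ) = (17·-98.6 + 3.5·73.9 + 18·-83.7) / (17 + 3.5 + 18)
= -2924.15 / 38.5 = -75.95 mV

-76 mV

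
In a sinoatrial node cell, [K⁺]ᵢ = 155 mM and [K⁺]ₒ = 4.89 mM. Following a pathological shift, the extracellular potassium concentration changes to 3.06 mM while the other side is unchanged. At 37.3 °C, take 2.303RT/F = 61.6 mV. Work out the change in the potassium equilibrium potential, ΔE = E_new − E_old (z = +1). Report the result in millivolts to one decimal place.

E_old = (61.6/1)·log₁₀(4.89/155) = -92.46 mV
E_new = (61.6/1)·log₁₀(3.06/155) = -105.00 mV
ΔE = -105.00 − (-92.46) = -12.54 mV

-12.5 mV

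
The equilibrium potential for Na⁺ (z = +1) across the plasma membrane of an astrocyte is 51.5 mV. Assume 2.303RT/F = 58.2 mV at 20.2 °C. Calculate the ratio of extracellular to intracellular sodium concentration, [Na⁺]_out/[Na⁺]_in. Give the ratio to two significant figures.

7.7

log₁₀([out]/[in]) = E·z/(58.2) = 51.5 × 1 / 58.2 = 0.8849
[out]/[in] = 10^(0.8849) = 7.671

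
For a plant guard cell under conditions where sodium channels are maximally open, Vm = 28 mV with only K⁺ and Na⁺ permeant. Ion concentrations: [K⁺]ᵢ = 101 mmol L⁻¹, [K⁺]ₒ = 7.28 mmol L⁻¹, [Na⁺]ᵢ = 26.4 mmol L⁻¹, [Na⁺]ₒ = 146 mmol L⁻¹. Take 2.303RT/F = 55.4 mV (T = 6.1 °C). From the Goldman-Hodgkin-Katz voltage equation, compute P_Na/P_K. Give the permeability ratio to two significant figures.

5.1

Let α = P_Na/P_K. GHK: Vm = 55.4·log₁₀[(Kₒ + α·Naₒ)/(Kᵢ + α·Naᵢ)].
10^(Vm/55.4) = 10^(28.0/55.4) = 3.202
So 3.202·(Kᵢ + α·Naᵢ) = Kₒ + α·Naₒ → α = (3.202·101.0 − 7.28) / (146.0 − 3.202·26.4)
α = (323.4 − 7.28) / (146.0 − 84.53) = 316.1/61.47 = 5.143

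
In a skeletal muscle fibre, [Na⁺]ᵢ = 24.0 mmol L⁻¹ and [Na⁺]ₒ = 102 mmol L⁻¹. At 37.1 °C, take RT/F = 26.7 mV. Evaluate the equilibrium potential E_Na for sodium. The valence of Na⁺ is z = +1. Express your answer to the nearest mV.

E = (26.7/z) · ln([Na⁺]_out/[Na⁺]_in) with z = +1.
= (26.7/1) · ln(102/24.0) = 26.70 · ln(4.25)
= 26.70 · (1.4469) = 38.63 mV

39 mV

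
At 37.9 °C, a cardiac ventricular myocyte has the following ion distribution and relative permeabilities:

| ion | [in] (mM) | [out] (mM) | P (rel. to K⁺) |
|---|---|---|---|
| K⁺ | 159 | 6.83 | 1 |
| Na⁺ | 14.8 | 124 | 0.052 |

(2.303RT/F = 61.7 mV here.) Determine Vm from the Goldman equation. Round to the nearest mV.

-67 mV

Vm = 61.7 · log₁₀[(Σ P·[cation]ₒ + Σ P·[anion]ᵢ) / (Σ P·[cation]ᵢ + Σ P·[anion]ₒ)]
Numerator = 1×6.83 + 0.052×124 = 13.28
Denominator = 1×159 + 0.052×14.8 = 159.8
Vm = 61.7 · log₁₀(0.083107) = 61.7 × (-1.0804) = -66.66 mV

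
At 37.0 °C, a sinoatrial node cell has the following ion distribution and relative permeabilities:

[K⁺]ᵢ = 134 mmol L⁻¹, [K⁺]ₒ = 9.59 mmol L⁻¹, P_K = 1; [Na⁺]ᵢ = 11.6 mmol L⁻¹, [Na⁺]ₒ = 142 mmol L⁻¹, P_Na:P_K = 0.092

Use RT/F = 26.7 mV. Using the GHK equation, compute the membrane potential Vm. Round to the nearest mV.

Vm = 26.7 · ln[(Σ P·[cation]ₒ + Σ P·[anion]ᵢ) / (Σ P·[cation]ᵢ + Σ P·[anion]ₒ)]
Numerator = 1×9.59 + 0.092×142 = 22.65
Denominator = 1×134 + 0.092×11.6 = 135.1
Vm = 26.7 · ln(0.16772) = 26.7 × (-1.7854) = -47.67 mV

-48 mV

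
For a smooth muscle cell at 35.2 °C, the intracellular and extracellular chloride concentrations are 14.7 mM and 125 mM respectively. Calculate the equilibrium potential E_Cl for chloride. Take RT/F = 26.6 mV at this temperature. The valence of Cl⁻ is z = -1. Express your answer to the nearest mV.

E = (26.6/z) · ln([Cl⁻]_out/[Cl⁻]_in) with z = -1.
For an anion, dividing by z = -1 reverses the sign.
= (26.6/-1) · ln(125/14.7) = -26.60 · ln(8.503)
= -26.60 · (2.1405) = -56.94 mV

-57 mV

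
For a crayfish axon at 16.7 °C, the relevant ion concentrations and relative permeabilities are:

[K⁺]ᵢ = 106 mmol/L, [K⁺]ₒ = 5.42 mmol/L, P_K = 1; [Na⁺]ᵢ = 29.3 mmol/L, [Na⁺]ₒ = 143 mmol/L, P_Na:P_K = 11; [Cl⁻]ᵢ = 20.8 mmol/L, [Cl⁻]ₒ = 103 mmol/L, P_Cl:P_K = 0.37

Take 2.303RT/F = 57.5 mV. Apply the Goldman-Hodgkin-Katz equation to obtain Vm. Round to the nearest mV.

31 mV

Vm = 57.5 · log₁₀[(Σ P·[cation]ₒ + Σ P·[anion]ᵢ) / (Σ P·[cation]ᵢ + Σ P·[anion]ₒ)]
Numerator = 1×5.42 + 11×143 + 0.37×20.8 = 1586
Denominator = 1×106 + 11×29.3 + 0.37×103 = 466.4
Vm = 57.5 · log₁₀(3.4007) = 57.5 × (0.5316) = 30.57 mV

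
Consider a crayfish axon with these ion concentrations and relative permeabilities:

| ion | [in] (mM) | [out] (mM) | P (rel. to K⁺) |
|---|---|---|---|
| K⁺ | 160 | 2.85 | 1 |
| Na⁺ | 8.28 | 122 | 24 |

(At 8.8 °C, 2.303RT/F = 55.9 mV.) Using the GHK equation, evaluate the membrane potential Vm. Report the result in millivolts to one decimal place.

Vm = 55.9 · log₁₀[(Σ P·[cation]ₒ + Σ P·[anion]ᵢ) / (Σ P·[cation]ᵢ + Σ P·[anion]ₒ)]
Numerator = 1×2.85 + 24×122 = 2931
Denominator = 1×160 + 24×8.28 = 358.7
Vm = 55.9 · log₁₀(8.1703) = 55.9 × (0.9122) = 50.99 mV

51.0 mV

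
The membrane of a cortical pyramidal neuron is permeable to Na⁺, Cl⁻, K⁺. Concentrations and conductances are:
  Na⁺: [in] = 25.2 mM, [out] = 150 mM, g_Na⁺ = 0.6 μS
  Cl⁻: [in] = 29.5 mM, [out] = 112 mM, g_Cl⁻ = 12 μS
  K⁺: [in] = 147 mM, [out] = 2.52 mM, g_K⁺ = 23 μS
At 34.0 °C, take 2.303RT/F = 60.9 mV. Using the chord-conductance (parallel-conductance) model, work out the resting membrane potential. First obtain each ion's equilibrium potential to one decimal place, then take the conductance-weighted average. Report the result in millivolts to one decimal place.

E_Na⁺ = (60.9/1)·log₁₀(150/25.2) = 47.2 mV
E_Cl⁻ = (60.9/-1)·log₁₀(112/29.5) = -35.3 mV
E_K⁺ = (60.9/1)·log₁₀(2.52/147) = -107.5 mV
Vm = (Σ gᵢEᵢ)/(Σ gᵢ) = (0.6·47.2 + 12·-35.3 + 23·-107.5) / (0.6 + 12 + 23)
= -2867.78 / 35.6 = -80.56 mV

-80.6 mV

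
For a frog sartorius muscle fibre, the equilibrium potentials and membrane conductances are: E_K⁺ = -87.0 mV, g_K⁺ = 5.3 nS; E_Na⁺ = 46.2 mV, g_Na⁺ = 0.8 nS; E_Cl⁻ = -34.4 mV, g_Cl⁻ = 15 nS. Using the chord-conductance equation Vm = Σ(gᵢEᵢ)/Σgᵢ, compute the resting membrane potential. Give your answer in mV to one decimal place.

Σ gᵢEᵢ = 5.3·(-87.0) + 0.8·(46.2) + 15·(-34.4) = -940.14
Σ gᵢ = 5.3 + 0.8 + 15 = 21.1
Vm = -940.14 / 21.1 = -44.56 mV

-44.6 mV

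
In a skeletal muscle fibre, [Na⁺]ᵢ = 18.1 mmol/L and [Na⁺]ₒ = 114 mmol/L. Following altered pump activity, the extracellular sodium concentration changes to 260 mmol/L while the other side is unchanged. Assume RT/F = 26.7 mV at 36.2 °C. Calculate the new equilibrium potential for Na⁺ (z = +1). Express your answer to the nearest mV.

After the shift: [Na⁺]_out = 260, [Na⁺]_in = 18.1 mmol/L.
E_new = (26.7/1)·ln(260/18.1) = 26.70 · (2.6648) = 71.15 mV

71 mV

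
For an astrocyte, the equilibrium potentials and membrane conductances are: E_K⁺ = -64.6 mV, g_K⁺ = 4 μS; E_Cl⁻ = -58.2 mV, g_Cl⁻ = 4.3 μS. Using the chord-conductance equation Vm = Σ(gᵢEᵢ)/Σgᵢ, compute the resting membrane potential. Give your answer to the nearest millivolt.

-61 mV

Σ gᵢEᵢ = 4·(-64.6) + 4.3·(-58.2) = -508.66
Σ gᵢ = 4 + 4.3 = 8.3
Vm = -508.66 / 8.3 = -61.28 mV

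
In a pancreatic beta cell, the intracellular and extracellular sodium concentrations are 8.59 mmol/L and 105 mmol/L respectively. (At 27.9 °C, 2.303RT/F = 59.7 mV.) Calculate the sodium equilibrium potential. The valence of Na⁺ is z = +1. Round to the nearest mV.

65 mV

E = (59.7/z) · log₁₀([Na⁺]_out/[Na⁺]_in) with z = +1.
= (59.7/1) · log₁₀(105/8.59) = 59.70 · log₁₀(12.22)
= 59.70 · (1.0872) = 64.91 mV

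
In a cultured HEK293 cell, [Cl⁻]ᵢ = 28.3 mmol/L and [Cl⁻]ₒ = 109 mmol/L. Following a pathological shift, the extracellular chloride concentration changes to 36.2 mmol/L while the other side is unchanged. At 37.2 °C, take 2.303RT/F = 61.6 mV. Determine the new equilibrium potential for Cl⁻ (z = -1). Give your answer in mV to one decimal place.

After the shift: [Cl⁻]_out = 36.2, [Cl⁻]_in = 28.3 mmol/L.
E_new = (61.6/-1)·log₁₀(36.2/28.3) = -61.60 · (0.1069) = -6.59 mV

-6.6 mV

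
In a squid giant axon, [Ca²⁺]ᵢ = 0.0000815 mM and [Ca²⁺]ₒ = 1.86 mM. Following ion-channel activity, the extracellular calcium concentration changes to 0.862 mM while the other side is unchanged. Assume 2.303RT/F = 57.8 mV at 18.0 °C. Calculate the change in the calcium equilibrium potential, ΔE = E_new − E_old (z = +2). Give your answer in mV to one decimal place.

-9.7 mV

E_old = (57.8/2)·log₁₀(1.86/0.0000815) = 125.96 mV
E_new = (57.8/2)·log₁₀(0.862/0.0000815) = 116.30 mV
ΔE = 116.30 − (125.96) = -9.65 mV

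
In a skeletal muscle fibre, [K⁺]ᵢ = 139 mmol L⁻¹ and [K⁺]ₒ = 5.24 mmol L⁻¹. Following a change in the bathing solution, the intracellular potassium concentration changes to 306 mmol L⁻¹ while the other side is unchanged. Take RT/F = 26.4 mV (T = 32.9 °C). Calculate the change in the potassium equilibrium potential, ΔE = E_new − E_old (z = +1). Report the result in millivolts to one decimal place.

-20.8 mV

E_old = (26.4/1)·ln(5.24/139) = -86.54 mV
E_new = (26.4/1)·ln(5.24/306) = -107.38 mV
ΔE = -107.38 − (-86.54) = -20.83 mV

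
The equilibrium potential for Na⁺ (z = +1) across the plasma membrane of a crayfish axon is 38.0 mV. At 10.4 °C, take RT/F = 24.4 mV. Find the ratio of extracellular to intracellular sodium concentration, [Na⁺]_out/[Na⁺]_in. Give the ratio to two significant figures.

4.7

ln([out]/[in]) = E·z/(24.4) = 38.0 × 1 / 24.4 = 1.5574
[out]/[in] = e^(1.5574) = 4.746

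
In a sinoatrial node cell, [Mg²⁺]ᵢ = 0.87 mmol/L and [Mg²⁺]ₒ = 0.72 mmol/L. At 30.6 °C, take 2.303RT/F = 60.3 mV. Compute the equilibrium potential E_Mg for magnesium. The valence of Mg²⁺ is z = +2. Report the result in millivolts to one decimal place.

E = (60.3/z) · log₁₀([Mg²⁺]_out/[Mg²⁺]_in) with z = +2.
= (60.3/2) · log₁₀(0.72/0.87) = 30.15 · log₁₀(0.8276)
= 30.15 · (-0.0822) = -2.48 mV

-2.5 mV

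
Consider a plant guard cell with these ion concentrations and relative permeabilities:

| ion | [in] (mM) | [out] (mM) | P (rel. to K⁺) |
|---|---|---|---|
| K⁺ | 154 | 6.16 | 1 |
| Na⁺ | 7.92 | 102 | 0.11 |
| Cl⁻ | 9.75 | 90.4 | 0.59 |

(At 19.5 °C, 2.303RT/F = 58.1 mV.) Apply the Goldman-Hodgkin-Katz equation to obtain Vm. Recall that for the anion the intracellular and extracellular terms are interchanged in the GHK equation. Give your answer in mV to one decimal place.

-55.4 mV

Vm = 58.1 · log₁₀[(Σ P·[cation]ₒ + Σ P·[anion]ᵢ) / (Σ P·[cation]ᵢ + Σ P·[anion]ₒ)]
Numerator = 1×6.16 + 0.11×102 + 0.59×9.75 = 23.13
Denominator = 1×154 + 0.11×7.92 + 0.59×90.4 = 208.2
Vm = 58.1 · log₁₀(0.1111) = 58.1 × (-0.9543) = -55.44 mV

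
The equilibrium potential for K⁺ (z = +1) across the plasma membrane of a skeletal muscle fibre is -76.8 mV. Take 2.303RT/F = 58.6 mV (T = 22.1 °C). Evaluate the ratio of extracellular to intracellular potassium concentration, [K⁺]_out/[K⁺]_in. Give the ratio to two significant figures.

0.049

log₁₀([out]/[in]) = E·z/(58.6) = -76.8 × 1 / 58.6 = -1.3106
[out]/[in] = 10^(-1.3106) = 0.04891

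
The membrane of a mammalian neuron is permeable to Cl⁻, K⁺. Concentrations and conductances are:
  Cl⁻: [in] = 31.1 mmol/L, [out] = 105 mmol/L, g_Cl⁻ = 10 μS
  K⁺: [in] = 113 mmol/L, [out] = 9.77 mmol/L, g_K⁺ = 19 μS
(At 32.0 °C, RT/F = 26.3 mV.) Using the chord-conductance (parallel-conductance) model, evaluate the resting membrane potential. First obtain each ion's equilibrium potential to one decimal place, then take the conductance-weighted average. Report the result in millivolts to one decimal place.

E_Cl⁻ = (26.3/-1)·ln(105/31.1) = -32.0 mV
E_K⁺ = (26.3/1)·ln(9.77/113) = -64.4 mV
Vm = (Σ gᵢEᵢ)/(Σ gᵢ) = (10·-32.0 + 19·-64.4) / (10 + 19)
= -1543.60 / 29 = -53.23 mV

-53.2 mV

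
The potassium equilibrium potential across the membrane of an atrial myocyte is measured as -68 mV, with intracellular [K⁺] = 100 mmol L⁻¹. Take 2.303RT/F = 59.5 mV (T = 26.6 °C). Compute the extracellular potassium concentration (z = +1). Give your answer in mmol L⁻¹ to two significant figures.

Nernst: E = (59.5/1) · log₁₀([out]/[in]), so log₁₀([out]/[in]) = -68.0 × 1 / 59.5 = -1.1429.
[out]/[in] = 10^(-1.1429) = 0.07197.
[out] = 0.07197 × 100 = 7.197 mmol L⁻¹.

7.2 mmol L⁻¹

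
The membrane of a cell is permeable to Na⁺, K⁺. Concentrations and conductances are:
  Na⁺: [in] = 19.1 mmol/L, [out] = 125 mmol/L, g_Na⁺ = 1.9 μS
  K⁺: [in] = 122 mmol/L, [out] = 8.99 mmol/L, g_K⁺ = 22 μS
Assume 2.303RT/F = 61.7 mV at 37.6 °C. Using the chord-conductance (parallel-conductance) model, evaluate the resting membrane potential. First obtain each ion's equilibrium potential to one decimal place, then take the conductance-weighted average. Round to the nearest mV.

E_Na⁺ = (61.7/1)·log₁₀(125/19.1) = 50.3 mV
E_K⁺ = (61.7/1)·log₁₀(8.99/122) = -69.9 mV
Vm = (Σ gᵢEᵢ)/(Σ gᵢ) = (1.9·50.3 + 22·-69.9) / (1.9 + 22)
= -1442.23 / 23.9 = -60.34 mV

-60 mV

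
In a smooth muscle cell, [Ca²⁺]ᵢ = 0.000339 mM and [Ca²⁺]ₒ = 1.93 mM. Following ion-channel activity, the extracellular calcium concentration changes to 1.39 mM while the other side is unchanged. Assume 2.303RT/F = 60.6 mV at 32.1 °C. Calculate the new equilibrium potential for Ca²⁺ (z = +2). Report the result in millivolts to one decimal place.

109.5 mV

After the shift: [Ca²⁺]_out = 1.39, [Ca²⁺]_in = 0.000339 mM.
E_new = (60.6/2)·log₁₀(1.39/0.000339) = 30.30 · (3.6128) = 109.47 mV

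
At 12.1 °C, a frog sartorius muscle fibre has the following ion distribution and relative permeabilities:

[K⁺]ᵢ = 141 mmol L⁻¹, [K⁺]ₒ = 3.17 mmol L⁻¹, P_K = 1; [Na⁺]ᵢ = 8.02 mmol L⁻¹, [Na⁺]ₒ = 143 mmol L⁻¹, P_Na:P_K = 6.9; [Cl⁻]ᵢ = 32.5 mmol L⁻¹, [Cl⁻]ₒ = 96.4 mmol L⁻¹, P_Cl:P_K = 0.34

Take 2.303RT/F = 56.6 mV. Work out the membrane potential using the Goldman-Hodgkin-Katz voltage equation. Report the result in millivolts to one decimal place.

Vm = 56.6 · log₁₀[(Σ P·[cation]ₒ + Σ P·[anion]ᵢ) / (Σ P·[cation]ᵢ + Σ P·[anion]ₒ)]
Numerator = 1×3.17 + 6.9×143 + 0.34×32.5 = 1001
Denominator = 1×141 + 6.9×8.02 + 0.34×96.4 = 229.1
Vm = 56.6 · log₁₀(4.3687) = 56.6 × (0.6403) = 36.24 mV

36.2 mV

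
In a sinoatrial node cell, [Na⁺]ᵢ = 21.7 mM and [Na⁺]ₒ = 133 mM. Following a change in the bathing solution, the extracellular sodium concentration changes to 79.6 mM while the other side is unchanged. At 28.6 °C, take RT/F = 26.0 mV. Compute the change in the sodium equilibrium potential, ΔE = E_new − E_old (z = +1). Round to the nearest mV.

E_old = (26.0/1)·ln(133/21.7) = 47.14 mV
E_new = (26.0/1)·ln(79.6/21.7) = 33.79 mV
ΔE = 33.79 − (47.14) = -13.35 mV

-13 mV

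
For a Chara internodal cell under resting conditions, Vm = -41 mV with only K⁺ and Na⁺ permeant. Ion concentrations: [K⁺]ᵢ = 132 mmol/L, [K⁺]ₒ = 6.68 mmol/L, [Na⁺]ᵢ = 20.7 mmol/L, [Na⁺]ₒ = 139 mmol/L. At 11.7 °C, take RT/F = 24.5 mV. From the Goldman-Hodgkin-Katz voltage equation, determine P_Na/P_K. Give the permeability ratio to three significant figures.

Let α = P_Na/P_K. GHK: Vm = 24.5·ln[(Kₒ + α·Naₒ)/(Kᵢ + α·Naᵢ)].
e^(Vm/24.5) = e^(-41.0/24.5) = 0.1876
So 0.1876·(Kᵢ + α·Naᵢ) = Kₒ + α·Naₒ → α = (0.1876·132.0 − 6.68) / (139.0 − 0.1876·20.7)
α = (24.76 − 6.68) / (139.0 − 3.883) = 18.08/135.1 = 0.1338

0.134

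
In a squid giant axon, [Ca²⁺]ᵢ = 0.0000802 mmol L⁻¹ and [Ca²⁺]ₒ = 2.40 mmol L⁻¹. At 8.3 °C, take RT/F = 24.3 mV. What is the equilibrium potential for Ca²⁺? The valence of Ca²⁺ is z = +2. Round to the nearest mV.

125 mV

E = (24.3/z) · ln([Ca²⁺]_out/[Ca²⁺]_in) with z = +2.
= (24.3/2) · ln(2.40/0.0000802) = 12.15 · ln(2.993e+04)
= 12.15 · (10.3065) = 125.22 mV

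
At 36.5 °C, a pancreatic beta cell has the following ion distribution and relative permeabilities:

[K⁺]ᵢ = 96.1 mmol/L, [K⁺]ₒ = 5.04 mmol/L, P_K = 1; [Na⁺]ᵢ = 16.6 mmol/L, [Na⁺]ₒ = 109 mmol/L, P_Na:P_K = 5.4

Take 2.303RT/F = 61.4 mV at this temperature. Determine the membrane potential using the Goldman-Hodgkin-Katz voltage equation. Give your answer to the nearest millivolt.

Vm = 61.4 · log₁₀[(Σ P·[cation]ₒ + Σ P·[anion]ᵢ) / (Σ P·[cation]ᵢ + Σ P·[anion]ₒ)]
Numerator = 1×5.04 + 5.4×109 = 593.6
Denominator = 1×96.1 + 5.4×16.6 = 185.7
Vm = 61.4 · log₁₀(3.1961) = 61.4 × (0.5046) = 30.98 mV

31 mV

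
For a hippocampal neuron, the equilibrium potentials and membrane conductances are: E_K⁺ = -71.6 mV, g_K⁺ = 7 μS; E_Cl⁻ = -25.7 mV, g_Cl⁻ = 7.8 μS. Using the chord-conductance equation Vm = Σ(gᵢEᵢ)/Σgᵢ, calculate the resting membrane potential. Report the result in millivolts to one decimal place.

Σ gᵢEᵢ = 7·(-71.6) + 7.8·(-25.7) = -701.66
Σ gᵢ = 7 + 7.8 = 14.8
Vm = -701.66 / 14.8 = -47.41 mV

-47.4 mV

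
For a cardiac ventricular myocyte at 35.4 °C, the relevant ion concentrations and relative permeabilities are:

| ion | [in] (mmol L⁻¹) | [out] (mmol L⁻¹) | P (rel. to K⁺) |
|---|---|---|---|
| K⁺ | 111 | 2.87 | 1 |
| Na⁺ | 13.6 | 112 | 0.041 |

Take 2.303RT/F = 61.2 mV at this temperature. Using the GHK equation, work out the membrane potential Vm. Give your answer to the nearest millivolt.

-72 mV

Vm = 61.2 · log₁₀[(Σ P·[cation]ₒ + Σ P·[anion]ᵢ) / (Σ P·[cation]ᵢ + Σ P·[anion]ₒ)]
Numerator = 1×2.87 + 0.041×112 = 7.462
Denominator = 1×111 + 0.041×13.6 = 111.6
Vm = 61.2 · log₁₀(0.066889) = 61.2 × (-1.1746) = -71.89 mV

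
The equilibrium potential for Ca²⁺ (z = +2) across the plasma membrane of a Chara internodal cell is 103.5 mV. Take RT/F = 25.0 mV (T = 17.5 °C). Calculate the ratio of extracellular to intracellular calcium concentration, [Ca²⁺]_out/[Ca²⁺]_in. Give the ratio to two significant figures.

3900

ln([out]/[in]) = E·z/(25.0) = 103.5 × 2 / 25.0 = 8.2800
[out]/[in] = e^(8.2800) = 3944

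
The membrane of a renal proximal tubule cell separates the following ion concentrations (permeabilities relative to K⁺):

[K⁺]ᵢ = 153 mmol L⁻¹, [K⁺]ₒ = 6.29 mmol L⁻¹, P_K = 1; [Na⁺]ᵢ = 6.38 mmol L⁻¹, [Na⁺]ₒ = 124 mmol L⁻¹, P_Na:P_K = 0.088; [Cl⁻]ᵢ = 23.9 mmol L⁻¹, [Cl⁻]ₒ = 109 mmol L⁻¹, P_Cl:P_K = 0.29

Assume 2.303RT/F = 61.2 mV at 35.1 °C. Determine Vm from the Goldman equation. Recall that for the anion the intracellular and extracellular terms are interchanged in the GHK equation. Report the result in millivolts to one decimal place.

-54.2 mV

Vm = 61.2 · log₁₀[(Σ P·[cation]ₒ + Σ P·[anion]ᵢ) / (Σ P·[cation]ᵢ + Σ P·[anion]ₒ)]
Numerator = 1×6.29 + 0.088×124 + 0.29×23.9 = 24.13
Denominator = 1×153 + 0.088×6.38 + 0.29×109 = 185.2
Vm = 61.2 · log₁₀(0.13033) = 61.2 × (-0.8850) = -54.16 mV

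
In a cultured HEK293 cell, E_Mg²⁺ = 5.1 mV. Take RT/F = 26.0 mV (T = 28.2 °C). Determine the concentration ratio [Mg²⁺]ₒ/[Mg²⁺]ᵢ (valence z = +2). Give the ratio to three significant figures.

ln([out]/[in]) = E·z/(26.0) = 5.1 × 2 / 26.0 = 0.3923
[out]/[in] = e^(0.3923) = 1.48

1.48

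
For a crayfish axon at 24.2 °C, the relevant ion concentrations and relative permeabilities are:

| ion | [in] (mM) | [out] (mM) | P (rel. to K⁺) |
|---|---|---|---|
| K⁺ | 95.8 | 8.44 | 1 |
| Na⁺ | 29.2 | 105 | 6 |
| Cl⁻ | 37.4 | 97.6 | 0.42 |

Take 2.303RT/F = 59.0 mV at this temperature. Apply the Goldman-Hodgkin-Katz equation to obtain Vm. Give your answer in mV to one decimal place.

19.0 mV

Vm = 59.0 · log₁₀[(Σ P·[cation]ₒ + Σ P·[anion]ᵢ) / (Σ P·[cation]ᵢ + Σ P·[anion]ₒ)]
Numerator = 1×8.44 + 6×105 + 0.42×37.4 = 654.1
Denominator = 1×95.8 + 6×29.2 + 0.42×97.6 = 312
Vm = 59.0 · log₁₀(2.0967) = 59.0 × (0.3215) = 18.97 mV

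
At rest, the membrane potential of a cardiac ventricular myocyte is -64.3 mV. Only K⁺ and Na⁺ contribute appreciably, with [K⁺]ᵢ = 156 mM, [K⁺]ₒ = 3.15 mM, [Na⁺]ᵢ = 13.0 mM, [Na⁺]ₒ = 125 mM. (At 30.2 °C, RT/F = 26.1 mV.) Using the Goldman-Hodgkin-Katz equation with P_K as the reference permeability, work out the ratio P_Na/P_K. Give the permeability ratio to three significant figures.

Let α = P_Na/P_K. GHK: Vm = 26.1·ln[(Kₒ + α·Naₒ)/(Kᵢ + α·Naᵢ)].
e^(Vm/26.1) = e^(-64.3/26.1) = 0.085128
So 0.085128·(Kᵢ + α·Naᵢ) = Kₒ + α·Naₒ → α = (0.085128·156.0 − 3.15) / (125.0 − 0.085128·13.0)
α = (13.28 − 3.15) / (125.0 − 1.107) = 10.13/123.9 = 0.08176

0.0818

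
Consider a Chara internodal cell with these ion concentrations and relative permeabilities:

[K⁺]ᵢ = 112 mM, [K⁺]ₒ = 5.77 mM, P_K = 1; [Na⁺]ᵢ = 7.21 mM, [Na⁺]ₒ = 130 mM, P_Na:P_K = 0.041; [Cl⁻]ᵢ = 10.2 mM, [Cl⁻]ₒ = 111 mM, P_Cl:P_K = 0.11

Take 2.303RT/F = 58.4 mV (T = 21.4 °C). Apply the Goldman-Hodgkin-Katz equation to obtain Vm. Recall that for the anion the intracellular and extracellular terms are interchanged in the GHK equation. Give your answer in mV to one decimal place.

-58.9 mV

Vm = 58.4 · log₁₀[(Σ P·[cation]ₒ + Σ P·[anion]ᵢ) / (Σ P·[cation]ᵢ + Σ P·[anion]ₒ)]
Numerator = 1×5.77 + 0.041×130 + 0.11×10.2 = 12.22
Denominator = 1×112 + 0.041×7.21 + 0.11×111 = 124.5
Vm = 58.4 · log₁₀(0.098164) = 58.4 × (-1.0080) = -58.87 mV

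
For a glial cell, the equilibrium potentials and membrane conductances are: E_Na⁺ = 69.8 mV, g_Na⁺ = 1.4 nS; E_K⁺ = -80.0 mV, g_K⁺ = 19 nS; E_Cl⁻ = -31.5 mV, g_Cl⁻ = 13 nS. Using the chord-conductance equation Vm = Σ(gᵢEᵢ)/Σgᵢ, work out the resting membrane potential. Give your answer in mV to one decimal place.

-54.8 mV

Σ gᵢEᵢ = 1.4·(69.8) + 19·(-80.0) + 13·(-31.5) = -1831.78
Σ gᵢ = 1.4 + 19 + 13 = 33.4
Vm = -1831.78 / 33.4 = -54.84 mV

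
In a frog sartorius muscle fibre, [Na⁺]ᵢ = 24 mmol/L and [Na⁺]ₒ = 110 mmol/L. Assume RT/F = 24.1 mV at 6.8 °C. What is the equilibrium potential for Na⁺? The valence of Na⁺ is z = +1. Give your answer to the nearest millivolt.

E = (24.1/z) · ln([Na⁺]_out/[Na⁺]_in) with z = +1.
= (24.1/1) · ln(110/24) = 24.10 · ln(4.583)
= 24.10 · (1.5224) = 36.69 mV

37 mV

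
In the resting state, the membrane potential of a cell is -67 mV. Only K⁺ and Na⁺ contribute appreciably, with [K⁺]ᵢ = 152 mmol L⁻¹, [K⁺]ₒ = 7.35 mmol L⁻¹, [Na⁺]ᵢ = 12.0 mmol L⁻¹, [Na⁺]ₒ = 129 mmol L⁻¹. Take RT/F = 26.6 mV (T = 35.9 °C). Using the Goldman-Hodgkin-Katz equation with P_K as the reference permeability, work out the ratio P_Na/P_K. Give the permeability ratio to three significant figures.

0.0382

Let α = P_Na/P_K. GHK: Vm = 26.6·ln[(Kₒ + α·Naₒ)/(Kᵢ + α·Naᵢ)].
e^(Vm/26.6) = e^(-67.0/26.6) = 0.080556
So 0.080556·(Kᵢ + α·Naᵢ) = Kₒ + α·Naₒ → α = (0.080556·152.0 − 7.35) / (129.0 − 0.080556·12.0)
α = (12.24 − 7.35) / (129.0 − 0.9667) = 4.895/128 = 0.03823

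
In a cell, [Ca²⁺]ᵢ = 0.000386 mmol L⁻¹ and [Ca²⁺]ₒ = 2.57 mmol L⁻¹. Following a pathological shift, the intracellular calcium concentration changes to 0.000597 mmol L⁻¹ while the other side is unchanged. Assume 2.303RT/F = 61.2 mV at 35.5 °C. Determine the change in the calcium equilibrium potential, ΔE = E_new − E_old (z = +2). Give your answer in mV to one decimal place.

-5.8 mV

E_old = (61.2/2)·log₁₀(2.57/0.000386) = 116.99 mV
E_new = (61.2/2)·log₁₀(2.57/0.000597) = 111.20 mV
ΔE = 111.20 − (116.99) = -5.80 mV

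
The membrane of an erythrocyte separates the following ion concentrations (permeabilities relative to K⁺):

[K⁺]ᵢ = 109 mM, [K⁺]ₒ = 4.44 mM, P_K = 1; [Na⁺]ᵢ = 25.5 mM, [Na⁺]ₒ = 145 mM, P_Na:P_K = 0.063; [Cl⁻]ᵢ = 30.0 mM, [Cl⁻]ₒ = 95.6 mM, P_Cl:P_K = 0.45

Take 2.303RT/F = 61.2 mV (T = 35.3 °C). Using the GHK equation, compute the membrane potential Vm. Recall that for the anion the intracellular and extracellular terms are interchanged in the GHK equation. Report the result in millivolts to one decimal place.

-46.1 mV

Vm = 61.2 · log₁₀[(Σ P·[cation]ₒ + Σ P·[anion]ᵢ) / (Σ P·[cation]ᵢ + Σ P·[anion]ₒ)]
Numerator = 1×4.44 + 0.063×145 + 0.45×30.0 = 27.07
Denominator = 1×109 + 0.063×25.5 + 0.45×95.6 = 153.6
Vm = 61.2 · log₁₀(0.17624) = 61.2 × (-0.7539) = -46.14 mV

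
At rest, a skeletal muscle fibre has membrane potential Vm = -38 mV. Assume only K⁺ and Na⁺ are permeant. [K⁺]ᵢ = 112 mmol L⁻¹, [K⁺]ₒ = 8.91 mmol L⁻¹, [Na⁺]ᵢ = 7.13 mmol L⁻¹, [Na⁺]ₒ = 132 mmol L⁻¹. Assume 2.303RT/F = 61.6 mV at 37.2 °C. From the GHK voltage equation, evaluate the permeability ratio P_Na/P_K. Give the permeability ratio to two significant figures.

Let α = P_Na/P_K. GHK: Vm = 61.6·log₁₀[(Kₒ + α·Naₒ)/(Kᵢ + α·Naᵢ)].
10^(Vm/61.6) = 10^(-38.0/61.6) = 0.24161
So 0.24161·(Kᵢ + α·Naᵢ) = Kₒ + α·Naₒ → α = (0.24161·112.0 − 8.91) / (132.0 − 0.24161·7.13)
α = (27.06 − 8.91) / (132.0 − 1.723) = 18.15/130.3 = 0.1393

0.14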